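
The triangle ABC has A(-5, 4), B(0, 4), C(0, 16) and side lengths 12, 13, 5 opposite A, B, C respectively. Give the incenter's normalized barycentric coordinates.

(2/5, 13/30, 1/6)

The incenter has barycentric coordinates proportional to the opposite side lengths: (12 : 13 : 5).
Normalizing by 12+13+5 = 30 gives (2/5, 13/30, 1/6).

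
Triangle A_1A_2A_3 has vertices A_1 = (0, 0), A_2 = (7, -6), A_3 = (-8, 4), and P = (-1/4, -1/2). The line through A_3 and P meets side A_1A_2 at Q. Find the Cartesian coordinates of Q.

Barycentric coordinates of P with respect to A_1A_2A_3: (1/2, 1/4, 1/4).
On side A_1A_2 the A_3-coordinate is zero; dropping P's A_3-weight 1/4 and renormalizing the remaining 1/2 : 1/4 gives weights 2/3, 1/3 on A_1, A_2.
Q = (2/3)·(0, 0) + (1/3)·(7, -6) = (7/3, -2).

(7/3, -2)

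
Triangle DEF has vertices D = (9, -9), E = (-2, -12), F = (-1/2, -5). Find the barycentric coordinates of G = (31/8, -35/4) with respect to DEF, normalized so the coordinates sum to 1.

(1/2, 1/4, 1/4)

Signed area of the reference triangle: [DEF] = ½·(9·(-12−(-5)) + (-2)·(-5−(-9)) + (-1/2)·(-9−(-12))) = ½·(-63 − 8 − 3/2) = -145/4.
[GEF] = ½·((31/8)·(-12−(-5)) + (-2)·(-5−(-35/4)) + (-1/2)·(-35/4−(-12))) = ½·(-217/8 − 15/2 − 13/8) = -145/8, so the D-coordinate is (-145/8)/(-145/4) = 1/2.
[DGF] = ½·(9·(-35/4−(-5)) + (31/8)·(-5−(-9)) + (-1/2)·(-9−(-35/4))) = ½·(-135/4 + 31/2 + 1/8) = -145/16, so the E-coordinate is 1/4.
[DEG] = ½·(9·(-12−(-35/4)) + (-2)·(-35/4−(-9)) + (31/8)·(-9−(-12))) = ½·(-117/4 − 1/2 + 93/8) = -145/16, so the F-coordinate is 1/4.
Check: 1/2 + 1/4 + 1/4 = 1.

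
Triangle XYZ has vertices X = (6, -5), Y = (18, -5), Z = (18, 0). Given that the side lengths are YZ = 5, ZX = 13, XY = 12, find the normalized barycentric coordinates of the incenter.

The incenter has barycentric coordinates proportional to the opposite side lengths: (5 : 13 : 12).
Normalizing by 5+13+12 = 30 gives (1/6, 13/30, 2/5).

(1/6, 13/30, 2/5)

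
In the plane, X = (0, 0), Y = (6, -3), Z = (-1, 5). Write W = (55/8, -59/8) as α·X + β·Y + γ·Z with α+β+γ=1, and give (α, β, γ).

(7/8, 1, -7/8)

Signed area of the reference triangle: [XYZ] = ½·(0·(-3−5) + 6·(5−0) + (-1)·(0−(-3))) = ½·(0 + 30 − 3) = 27/2.
[WYZ] = ½·((55/8)·(-3−5) + 6·(5−(-59/8)) + (-1)·(-59/8−(-3))) = ½·(-55 + 297/4 + 35/8) = 189/16, so the X-coordinate is (189/16)/(27/2) = 7/8.
[XWZ] = ½·(0·(-59/8−5) + (55/8)·(5−0) + (-1)·(0−(-59/8))) = ½·(0 + 275/8 − 59/8) = 27/2, so the Y-coordinate is 1.
[XYW] = ½·(0·(-3−(-59/8)) + 6·(-59/8−0) + (55/8)·(0−(-3))) = ½·(0 − 177/4 + 165/8) = -189/16, so the Z-coordinate is -7/8.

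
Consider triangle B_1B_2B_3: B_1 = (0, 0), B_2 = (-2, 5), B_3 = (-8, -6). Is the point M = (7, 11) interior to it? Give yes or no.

Barycentric coordinates of M: (63/52, 23/26, -57/52).
The three coordinates are positive, positive, negative; a point is interior exactly when all three are positive.

no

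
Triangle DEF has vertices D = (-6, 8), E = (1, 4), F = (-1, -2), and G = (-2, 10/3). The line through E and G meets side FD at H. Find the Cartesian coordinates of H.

(-7/2, 3)

Barycentric coordinates of G with respect to DEF: (1/3, 1/3, 1/3).
On side FD the E-coordinate is zero; dropping G's E-weight 1/3 and renormalizing the remaining 1/3 : 1/3 gives weights 1/2, 1/2 on F, D.
H = (1/2)·(-1, -2) + (1/2)·(-6, 8) = (-7/2, 3).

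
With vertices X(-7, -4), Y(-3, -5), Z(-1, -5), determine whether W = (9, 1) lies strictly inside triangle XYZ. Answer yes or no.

no

Barycentric coordinates of W: (6, -23, 18).
The three coordinates are positive, negative, positive; a point is interior exactly when all three are positive.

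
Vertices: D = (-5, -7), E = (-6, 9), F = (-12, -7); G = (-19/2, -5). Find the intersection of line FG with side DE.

Barycentric coordinates of G with respect to DEF: (1/4, 1/8, 5/8).
On side DE the F-coordinate is zero; dropping G's F-weight 5/8 and renormalizing the remaining 1/4 : 1/8 gives weights 2/3, 1/3 on D, E.
H = (2/3)·(-5, -7) + (1/3)·(-6, 9) = (-16/3, -5/3).

(-16/3, -5/3)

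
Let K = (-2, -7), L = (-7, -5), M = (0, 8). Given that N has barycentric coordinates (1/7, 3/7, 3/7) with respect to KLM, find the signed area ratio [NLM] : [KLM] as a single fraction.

1/7

The signed ratio [NLM]/[KLM] equals the barycentric coordinate of N at vertex K, which is 1/7.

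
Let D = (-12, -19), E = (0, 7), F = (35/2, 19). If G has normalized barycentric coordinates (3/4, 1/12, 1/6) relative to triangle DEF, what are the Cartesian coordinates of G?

G = (3/4)·D + (1/12)·E + (1/6)·F.
x-coordinate: (3/4)·(-12) + (1/12)·0 + (1/6)·(35/2) = -73/12.
y-coordinate: (3/4)·(-19) + (1/12)·7 + (1/6)·19 = -21/2.

(-73/12, -21/2)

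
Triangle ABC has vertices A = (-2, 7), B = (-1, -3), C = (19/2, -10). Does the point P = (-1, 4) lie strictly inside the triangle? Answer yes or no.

Barycentric coordinates of P: (3/4, 5/28, 1/14).
The three coordinates are positive, positive, positive; a point is interior exactly when all three are positive.

yes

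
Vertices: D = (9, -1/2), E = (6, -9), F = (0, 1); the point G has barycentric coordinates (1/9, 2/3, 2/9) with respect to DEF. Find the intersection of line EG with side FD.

Line EG meets FD where the E-coordinate vanishes; zeroing G's E-weight and renormalizing leaves F, D-weights 2/9 : 1/9 → (2/3, 1/3).
So H = (2/3)·F + (1/3)·D = (3, 1/2).

(3, 1/2)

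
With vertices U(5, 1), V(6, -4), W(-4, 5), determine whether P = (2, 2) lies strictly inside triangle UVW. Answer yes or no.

Barycentric coordinates of P: (24/41, 3/41, 14/41).
The three coordinates are positive, positive, positive; a point is interior exactly when all three are positive.

yes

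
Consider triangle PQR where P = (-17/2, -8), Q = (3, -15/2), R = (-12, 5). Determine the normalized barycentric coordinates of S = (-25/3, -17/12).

(1/3, 1/6, 1/2)

Signed area of the reference triangle: [PQR] = ½·((-17/2)·(-15/2−5) + 3·(5−(-8)) + (-12)·(-8−(-15/2))) = ½·(425/4 + 39 + 6) = 605/8.
[SQR] = ½·((-25/3)·(-15/2−5) + 3·(5−(-17/12)) + (-12)·(-17/12−(-15/2))) = ½·(625/6 + 77/4 − 73) = 605/24, so the P-coordinate is (605/24)/(605/8) = 1/3.
[PSR] = ½·((-17/2)·(-17/12−5) + (-25/3)·(5−(-8)) + (-12)·(-8−(-17/12))) = ½·(1309/24 − 325/3 + 79) = 605/48, so the Q-coordinate is 1/6.
[PQS] = ½·((-17/2)·(-15/2−(-17/12)) + 3·(-17/12−(-8)) + (-25/3)·(-8−(-15/2))) = ½·(1241/24 + 79/4 + 25/6) = 605/16, so the R-coordinate is 1/2.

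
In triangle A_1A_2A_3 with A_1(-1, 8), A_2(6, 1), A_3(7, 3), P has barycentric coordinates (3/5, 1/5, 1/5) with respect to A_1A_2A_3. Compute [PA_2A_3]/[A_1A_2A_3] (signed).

3/5

The signed ratio [PA_2A_3]/[A_1A_2A_3] equals the barycentric coordinate of P at vertex A_1, which is 3/5.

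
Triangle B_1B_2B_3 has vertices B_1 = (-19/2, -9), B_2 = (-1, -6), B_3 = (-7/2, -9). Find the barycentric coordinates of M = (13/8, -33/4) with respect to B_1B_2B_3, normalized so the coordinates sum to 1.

Signed area of the reference triangle: [B_1B_2B_3] = ½·((-19/2)·(-6−(-9)) + (-1)·(-9−(-9)) + (-7/2)·(-9−(-6))) = ½·(-57/2 + 0 + 21/2) = -9.
[MB_2B_3] = ½·((13/8)·(-6−(-9)) + (-1)·(-9−(-33/4)) + (-7/2)·(-33/4−(-6))) = ½·(39/8 + 3/4 + 63/8) = 27/4, so the B_1-coordinate is (27/4)/(-9) = -3/4.
[B_1MB_3] = ½·((-19/2)·(-33/4−(-9)) + (13/8)·(-9−(-9)) + (-7/2)·(-9−(-33/4))) = ½·(-57/8 + 0 + 21/8) = -9/4, so the B_2-coordinate is 1/4.
[B_1B_2M] = ½·((-19/2)·(-6−(-33/4)) + (-1)·(-33/4−(-9)) + (13/8)·(-9−(-6))) = ½·(-171/8 − 3/4 − 39/8) = -27/2, so the B_3-coordinate is 3/2.

(-3/4, 1/4, 3/2)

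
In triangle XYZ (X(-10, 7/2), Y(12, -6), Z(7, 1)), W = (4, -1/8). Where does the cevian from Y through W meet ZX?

(4/3, 11/6)

Barycentric coordinates of W with respect to XYZ: (1/4, 1/4, 1/2).
On side ZX the Y-coordinate is zero; dropping W's Y-weight 1/4 and renormalizing the remaining 1/2 : 1/4 gives weights 2/3, 1/3 on Z, X.
V = (2/3)·(7, 1) + (1/3)·(-10, 7/2) = (4/3, 11/6).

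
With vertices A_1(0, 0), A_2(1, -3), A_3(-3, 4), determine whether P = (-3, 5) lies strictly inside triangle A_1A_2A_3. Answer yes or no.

Barycentric coordinates of P: (4/5, -3/5, 4/5).
The three coordinates are positive, negative, positive; a point is interior exactly when all three are positive.

no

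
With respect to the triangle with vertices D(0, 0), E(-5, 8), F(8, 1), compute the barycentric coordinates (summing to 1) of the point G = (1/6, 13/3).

(1/6, 1/2, 1/3)

Signed area of the reference triangle: [DEF] = ½·(0·(8−1) + (-5)·(1−0) + 8·(0−8)) = ½·(0 − 5 − 64) = -69/2.
[GEF] = ½·((1/6)·(8−1) + (-5)·(1−(13/3)) + 8·(13/3−8)) = ½·(7/6 + 50/3 − 88/3) = -23/4, so the D-coordinate is (-23/4)/(-69/2) = 1/6.
[DGF] = ½·(0·(13/3−1) + (1/6)·(1−0) + 8·(0−(13/3))) = ½·(0 + 1/6 − 104/3) = -69/4, so the E-coordinate is 1/2.
[DEG] = ½·(0·(8−(13/3)) + (-5)·(13/3−0) + (1/6)·(0−8)) = ½·(0 − 65/3 − 4/3) = -23/2, so the F-coordinate is 1/3.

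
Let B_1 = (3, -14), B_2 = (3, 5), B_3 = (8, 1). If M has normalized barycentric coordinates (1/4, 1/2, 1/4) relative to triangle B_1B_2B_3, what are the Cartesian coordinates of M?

(17/4, -3/4)

M = (1/4)·B_1 + (1/2)·B_2 + (1/4)·B_3.
x-coordinate: (1/4)·3 + (1/2)·3 + (1/4)·8 = 17/4.
y-coordinate: (1/4)·(-14) + (1/2)·5 + (1/4)·1 = -3/4.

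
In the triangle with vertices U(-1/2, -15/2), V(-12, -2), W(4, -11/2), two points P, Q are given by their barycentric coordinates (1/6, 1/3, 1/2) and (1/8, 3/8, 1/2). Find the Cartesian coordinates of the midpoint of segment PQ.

(-223/96, -437/96)

Barycentric coordinates of the midpoint are the average: (7/48, 17/48, 1/2).
Converting: (7/48)·U + (17/48)·V + (1/2)·W = (-223/96, -437/96).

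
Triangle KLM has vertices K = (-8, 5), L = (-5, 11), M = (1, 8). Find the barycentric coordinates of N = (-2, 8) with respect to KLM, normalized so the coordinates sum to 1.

Signed area of the reference triangle: [KLM] = ½·((-8)·(11−8) + (-5)·(8−5) + 1·(5−11)) = ½·(-24 − 15 − 6) = -45/2.
[NLM] = ½·((-2)·(11−8) + (-5)·(8−8) + 1·(8−11)) = ½·(-6 + 0 − 3) = -9/2, so the K-coordinate is (-9/2)/(-45/2) = 1/5.
[KNM] = ½·((-8)·(8−8) + (-2)·(8−5) + 1·(5−8)) = ½·(0 − 6 − 3) = -9/2, so the L-coordinate is 1/5.
[KLN] = ½·((-8)·(11−8) + (-5)·(8−5) + (-2)·(5−11)) = ½·(-24 − 15 + 12) = -27/2, so the M-coordinate is 3/5.

(1/5, 1/5, 3/5)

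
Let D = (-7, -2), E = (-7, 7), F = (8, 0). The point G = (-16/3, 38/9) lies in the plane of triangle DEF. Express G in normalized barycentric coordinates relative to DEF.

(2/9, 2/3, 1/9)

Signed area of the reference triangle: [DEF] = ½·((-7)·(7−0) + (-7)·(0−(-2)) + 8·(-2−7)) = ½·(-49 − 14 − 72) = -135/2.
[GEF] = ½·((-16/3)·(7−0) + (-7)·(0−(38/9)) + 8·(38/9−7)) = ½·(-112/3 + 266/9 − 200/9) = -15, so the D-coordinate is (-15)/(-135/2) = 2/9.
[DGF] = ½·((-7)·(38/9−0) + (-16/3)·(0−(-2)) + 8·(-2−(38/9))) = ½·(-266/9 − 32/3 − 448/9) = -45, so the E-coordinate is 2/3.
[DEG] = ½·((-7)·(7−(38/9)) + (-7)·(38/9−(-2)) + (-16/3)·(-2−7)) = ½·(-175/9 − 392/9 + 48) = -15/2, so the F-coordinate is 1/9.
Check: 2/9 + 2/3 + 1/9 = 1.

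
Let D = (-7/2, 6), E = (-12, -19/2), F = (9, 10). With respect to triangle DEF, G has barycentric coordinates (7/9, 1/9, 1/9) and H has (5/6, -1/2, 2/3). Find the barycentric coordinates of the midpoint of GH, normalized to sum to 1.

Since both coordinate triples sum to 1, the midpoint's barycentrics are the componentwise average.
(7/9+5/6)/2 = 29/36; similarly -7/36 and 7/18.

(29/36, -7/36, 7/18)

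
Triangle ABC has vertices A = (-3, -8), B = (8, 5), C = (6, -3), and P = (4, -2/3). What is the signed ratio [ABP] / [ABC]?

[ABC] = ½·((-3)·(5−(-3)) + 8·(-3−(-8)) + 6·(-8−5)) = ½·(-24 + 40 − 78) = -31.
[ABP] = ½·((-3)·(5−(-2/3)) + 8·(-2/3−(-8)) + 4·(-8−5)) = ½·(-17 + 176/3 − 52) = -31/6, so the ratio is (-31/6)/(-31) = 1/6.

1/6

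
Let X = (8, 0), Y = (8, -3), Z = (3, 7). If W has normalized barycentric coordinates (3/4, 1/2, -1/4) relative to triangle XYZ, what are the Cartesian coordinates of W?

W = (3/4)·X + (1/2)·Y + (-1/4)·Z.
x-coordinate: (3/4)·8 + (1/2)·8 + (-1/4)·3 = 37/4.
y-coordinate: (3/4)·0 + (1/2)·(-3) + (-1/4)·7 = -13/4.

(37/4, -13/4)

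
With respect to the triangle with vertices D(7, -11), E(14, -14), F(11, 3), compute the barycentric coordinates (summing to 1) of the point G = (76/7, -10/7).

(1/7, 1/7, 5/7)

Signed area of the reference triangle: [DEF] = ½·(7·(-14−3) + 14·(3−(-11)) + 11·(-11−(-14))) = ½·(-119 + 196 + 33) = 55.
[GEF] = ½·((76/7)·(-14−3) + 14·(3−(-10/7)) + 11·(-10/7−(-14))) = ½·(-1292/7 + 62 + 968/7) = 55/7, so the D-coordinate is (55/7)/55 = 1/7.
[DGF] = ½·(7·(-10/7−3) + (76/7)·(3−(-11)) + 11·(-11−(-10/7))) = ½·(-31 + 152 − 737/7) = 55/7, so the E-coordinate is 1/7.
[DEG] = ½·(7·(-14−(-10/7)) + 14·(-10/7−(-11)) + (76/7)·(-11−(-14))) = ½·(-88 + 134 + 228/7) = 275/7, so the F-coordinate is 5/7.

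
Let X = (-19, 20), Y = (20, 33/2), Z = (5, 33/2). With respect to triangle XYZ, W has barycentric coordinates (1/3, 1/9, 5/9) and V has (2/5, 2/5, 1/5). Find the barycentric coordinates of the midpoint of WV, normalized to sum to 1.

Since both coordinate triples sum to 1, the midpoint's barycentrics are the componentwise average.
(1/3+2/5)/2 = 11/30; similarly 23/90 and 17/45.

(11/30, 23/90, 17/45)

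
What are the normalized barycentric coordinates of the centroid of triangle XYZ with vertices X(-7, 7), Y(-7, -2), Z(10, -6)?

The centroid is the average of the vertices, so each weight is 1/3.

(1/3, 1/3, 1/3)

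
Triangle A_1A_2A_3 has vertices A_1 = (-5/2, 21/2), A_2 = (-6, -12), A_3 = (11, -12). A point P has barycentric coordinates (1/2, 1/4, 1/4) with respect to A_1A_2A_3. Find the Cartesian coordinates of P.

P = (1/2)·A_1 + (1/4)·A_2 + (1/4)·A_3.
x-coordinate: (1/2)·(-5/2) + (1/4)·(-6) + (1/4)·11 = 0.
y-coordinate: (1/2)·(21/2) + (1/4)·(-12) + (1/4)·(-12) = -3/4.

(0, -3/4)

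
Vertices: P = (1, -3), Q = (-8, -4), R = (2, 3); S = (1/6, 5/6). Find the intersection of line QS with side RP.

Barycentric coordinates of S with respect to PQR: (1/6, 1/6, 2/3).
On side RP the Q-coordinate is zero; dropping S's Q-weight 1/6 and renormalizing the remaining 2/3 : 1/6 gives weights 4/5, 1/5 on R, P.
T = (4/5)·(2, 3) + (1/5)·(1, -3) = (9/5, 9/5).

(9/5, 9/5)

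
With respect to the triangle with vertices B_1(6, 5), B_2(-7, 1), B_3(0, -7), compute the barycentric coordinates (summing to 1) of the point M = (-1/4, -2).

Signed area of the reference triangle: [B_1B_2B_3] = ½·(6·(1−(-7)) + (-7)·(-7−5) + 0·(5−1)) = ½·(48 + 84 + 0) = 66.
[MB_2B_3] = ½·((-1/4)·(1−(-7)) + (-7)·(-7−(-2)) + 0·(-2−1)) = ½·(-2 + 35 + 0) = 33/2, so the B_1-coordinate is (33/2)/66 = 1/4.
[B_1MB_3] = ½·(6·(-2−(-7)) + (-1/4)·(-7−5) + 0·(5−(-2))) = ½·(30 + 3 + 0) = 33/2, so the B_2-coordinate is 1/4.
[B_1B_2M] = ½·(6·(1−(-2)) + (-7)·(-2−5) + (-1/4)·(5−1)) = ½·(18 + 49 − 1) = 33, so the B_3-coordinate is 1/2.

(1/4, 1/4, 1/2)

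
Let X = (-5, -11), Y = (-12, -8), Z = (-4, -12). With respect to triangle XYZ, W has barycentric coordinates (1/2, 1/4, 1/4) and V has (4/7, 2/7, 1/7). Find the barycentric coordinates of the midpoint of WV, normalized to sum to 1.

(15/28, 15/56, 11/56)

Since both coordinate triples sum to 1, the midpoint's barycentrics are the componentwise average.
(1/2+4/7)/2 = 15/28; similarly 15/56 and 11/56.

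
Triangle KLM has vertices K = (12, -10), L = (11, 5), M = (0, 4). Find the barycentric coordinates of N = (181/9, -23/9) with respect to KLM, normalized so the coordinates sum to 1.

(5/9, 11/9, -7/9)

Signed area of the reference triangle: [KLM] = ½·(12·(5−4) + 11·(4−(-10)) + 0·(-10−5)) = ½·(12 + 154 + 0) = 83.
[NLM] = ½·((181/9)·(5−4) + 11·(4−(-23/9)) + 0·(-23/9−5)) = ½·(181/9 + 649/9 + 0) = 415/9, so the K-coordinate is (415/9)/83 = 5/9.
[KNM] = ½·(12·(-23/9−4) + (181/9)·(4−(-10)) + 0·(-10−(-23/9))) = ½·(-236/3 + 2534/9 + 0) = 913/9, so the L-coordinate is 11/9.
[KLN] = ½·(12·(5−(-23/9)) + 11·(-23/9−(-10)) + (181/9)·(-10−5)) = ½·(272/3 + 737/9 − 905/3) = -581/9, so the M-coordinate is -7/9.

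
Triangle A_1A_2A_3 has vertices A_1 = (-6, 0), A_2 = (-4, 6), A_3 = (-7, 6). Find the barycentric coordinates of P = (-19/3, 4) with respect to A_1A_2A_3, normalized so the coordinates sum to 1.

Signed area of the reference triangle: [A_1A_2A_3] = ½·((-6)·(6−6) + (-4)·(6−0) + (-7)·(0−6)) = ½·(0 − 24 + 42) = 9.
[PA_2A_3] = ½·((-19/3)·(6−6) + (-4)·(6−4) + (-7)·(4−6)) = ½·(0 − 8 + 14) = 3, so the A_1-coordinate is 3/9 = 1/3.
[A_1PA_3] = ½·((-6)·(4−6) + (-19/3)·(6−0) + (-7)·(0−4)) = ½·(12 − 38 + 28) = 1, so the A_2-coordinate is 1/9.
[A_1A_2P] = ½·((-6)·(6−4) + (-4)·(4−0) + (-19/3)·(0−6)) = ½·(-12 − 16 + 38) = 5, so the A_3-coordinate is 5/9.

(1/3, 1/9, 5/9)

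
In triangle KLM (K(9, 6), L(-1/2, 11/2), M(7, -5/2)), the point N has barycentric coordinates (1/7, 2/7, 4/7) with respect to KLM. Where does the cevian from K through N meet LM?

Line KN meets LM where the K-coordinate vanishes; zeroing N's K-weight and renormalizing leaves L, M-weights 2/7 : 4/7 → (1/3, 2/3).
So J = (1/3)·L + (2/3)·M = (9/2, 1/6).

(9/2, 1/6)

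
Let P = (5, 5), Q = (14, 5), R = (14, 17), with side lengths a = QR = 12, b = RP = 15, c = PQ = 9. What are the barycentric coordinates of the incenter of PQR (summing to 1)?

(1/3, 5/12, 1/4)

The incenter has barycentric coordinates proportional to the opposite side lengths: (12 : 15 : 9).
Normalizing by 12+15+9 = 36 gives (1/3, 5/12, 1/4).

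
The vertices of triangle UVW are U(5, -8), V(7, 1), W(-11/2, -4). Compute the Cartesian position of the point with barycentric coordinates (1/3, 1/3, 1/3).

P = (1/3)·U + (1/3)·V + (1/3)·W.
x-coordinate: (1/3)·5 + (1/3)·7 + (1/3)·(-11/2) = 13/6.
y-coordinate: (1/3)·(-8) + (1/3)·1 + (1/3)·(-4) = -11/3.

(13/6, -11/3)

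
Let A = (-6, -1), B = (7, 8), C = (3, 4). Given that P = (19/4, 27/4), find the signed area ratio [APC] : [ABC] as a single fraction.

[ABC] = ½·((-6)·(8−4) + 7·(4−(-1)) + 3·(-1−8)) = ½·(-24 + 35 − 27) = -8.
[APC] = ½·((-6)·(27/4−4) + (19/4)·(4−(-1)) + 3·(-1−(27/4))) = ½·(-33/2 + 95/4 − 93/4) = -8, so the ratio is (-8)/(-8) = 1.

1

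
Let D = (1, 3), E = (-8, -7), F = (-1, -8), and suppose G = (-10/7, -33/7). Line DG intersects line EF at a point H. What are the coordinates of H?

Barycentric coordinates of G with respect to DEF: (2/7, 1/7, 4/7).
On side EF the D-coordinate is zero; dropping G's D-weight 2/7 and renormalizing the remaining 1/7 : 4/7 gives weights 1/5, 4/5 on E, F.
H = (1/5)·(-8, -7) + (4/5)·(-1, -8) = (-12/5, -39/5).

(-12/5, -39/5)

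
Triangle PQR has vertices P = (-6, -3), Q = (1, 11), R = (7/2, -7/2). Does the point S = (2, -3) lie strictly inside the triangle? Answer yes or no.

Barycentric coordinates of S: (41/273, 8/273, 32/39).
The three coordinates are positive, positive, positive; a point is interior exactly when all three are positive.

yes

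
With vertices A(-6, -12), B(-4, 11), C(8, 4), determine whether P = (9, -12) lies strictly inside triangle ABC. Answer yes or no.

Barycentric coordinates of P: (37/58, -24/29, 69/58).
The three coordinates are positive, negative, positive; a point is interior exactly when all three are positive.

no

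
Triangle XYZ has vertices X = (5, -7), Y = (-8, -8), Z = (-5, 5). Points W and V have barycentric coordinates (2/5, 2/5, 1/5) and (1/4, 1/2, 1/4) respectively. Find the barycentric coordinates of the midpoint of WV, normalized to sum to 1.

(13/40, 9/20, 9/40)

Since both coordinate triples sum to 1, the midpoint's barycentrics are the componentwise average.
(2/5+1/4)/2 = 13/40; similarly 9/20 and 9/40.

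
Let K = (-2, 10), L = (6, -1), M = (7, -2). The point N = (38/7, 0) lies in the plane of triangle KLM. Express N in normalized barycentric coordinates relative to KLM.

(1/7, 2/7, 4/7)

Signed area of the reference triangle: [KLM] = ½·((-2)·(-1−(-2)) + 6·(-2−10) + 7·(10−(-1))) = ½·(-2 − 72 + 77) = 3/2.
[NLM] = ½·((38/7)·(-1−(-2)) + 6·(-2−0) + 7·(0−(-1))) = ½·(38/7 − 12 + 7) = 3/14, so the K-coordinate is (3/14)/(3/2) = 1/7.
[KNM] = ½·((-2)·(0−(-2)) + (38/7)·(-2−10) + 7·(10−0)) = ½·(-4 − 456/7 + 70) = 3/7, so the L-coordinate is 2/7.
[KLN] = ½·((-2)·(-1−0) + 6·(0−10) + (38/7)·(10−(-1))) = ½·(2 − 60 + 418/7) = 6/7, so the M-coordinate is 4/7.
Check: 1/7 + 2/7 + 4/7 = 1.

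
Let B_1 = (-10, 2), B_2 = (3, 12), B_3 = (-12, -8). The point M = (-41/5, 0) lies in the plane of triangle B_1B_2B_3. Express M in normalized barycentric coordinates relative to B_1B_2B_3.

Signed area of the reference triangle: [B_1B_2B_3] = ½·((-10)·(12−(-8)) + 3·(-8−2) + (-12)·(2−12)) = ½·(-200 − 30 + 120) = -55.
[MB_2B_3] = ½·((-41/5)·(12−(-8)) + 3·(-8−0) + (-12)·(0−12)) = ½·(-164 − 24 + 144) = -22, so the B_1-coordinate is (-22)/(-55) = 2/5.
[B_1MB_3] = ½·((-10)·(0−(-8)) + (-41/5)·(-8−2) + (-12)·(2−0)) = ½·(-80 + 82 − 24) = -11, so the B_2-coordinate is 1/5.
[B_1B_2M] = ½·((-10)·(12−0) + 3·(0−2) + (-41/5)·(2−12)) = ½·(-120 − 6 + 82) = -22, so the B_3-coordinate is 2/5.
Check: 2/5 + 1/5 + 2/5 = 1.

(2/5, 1/5, 2/5)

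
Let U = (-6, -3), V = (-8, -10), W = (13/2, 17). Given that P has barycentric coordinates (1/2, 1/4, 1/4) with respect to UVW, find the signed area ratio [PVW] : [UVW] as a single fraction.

The signed ratio [PVW]/[UVW] equals the barycentric coordinate of P at vertex U, which is 1/2.

1/2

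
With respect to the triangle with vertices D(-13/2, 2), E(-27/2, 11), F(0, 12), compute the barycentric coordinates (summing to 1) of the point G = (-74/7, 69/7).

(1/7, 5/7, 1/7)

Signed area of the reference triangle: [DEF] = ½·((-13/2)·(11−12) + (-27/2)·(12−2) + 0·(2−11)) = ½·(13/2 − 135 + 0) = -257/4.
[GEF] = ½·((-74/7)·(11−12) + (-27/2)·(12−(69/7)) + 0·(69/7−11)) = ½·(74/7 − 405/14 + 0) = -257/28, so the D-coordinate is (-257/28)/(-257/4) = 1/7.
[DGF] = ½·((-13/2)·(69/7−12) + (-74/7)·(12−2) + 0·(2−(69/7))) = ½·(195/14 − 740/7 + 0) = -1285/28, so the E-coordinate is 5/7.
[DEG] = ½·((-13/2)·(11−(69/7)) + (-27/2)·(69/7−2) + (-74/7)·(2−11)) = ½·(-52/7 − 1485/14 + 666/7) = -257/28, so the F-coordinate is 1/7.
Check: 1/7 + 5/7 + 1/7 = 1.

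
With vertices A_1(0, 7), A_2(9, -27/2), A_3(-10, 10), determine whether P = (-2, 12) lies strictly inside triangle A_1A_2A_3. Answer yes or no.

Barycentric coordinates of P: (113/89, -22/89, -2/89).
The three coordinates are positive, negative, negative; a point is interior exactly when all three are positive.

no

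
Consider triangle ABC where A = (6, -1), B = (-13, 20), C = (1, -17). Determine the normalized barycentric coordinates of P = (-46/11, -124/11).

(-3/11, 3/11, 1)

Signed area of the reference triangle: [ABC] = ½·(6·(20−(-17)) + (-13)·(-17−(-1)) + 1·(-1−20)) = ½·(222 + 208 − 21) = 409/2.
[PBC] = ½·((-46/11)·(20−(-17)) + (-13)·(-17−(-124/11)) + 1·(-124/11−20)) = ½·(-1702/11 + 819/11 − 344/11) = -1227/22, so the A-coordinate is (-1227/22)/(409/2) = -3/11.
[APC] = ½·(6·(-124/11−(-17)) + (-46/11)·(-17−(-1)) + 1·(-1−(-124/11))) = ½·(378/11 + 736/11 + 113/11) = 1227/22, so the B-coordinate is 3/11.
[ABP] = ½·(6·(20−(-124/11)) + (-13)·(-124/11−(-1)) + (-46/11)·(-1−20)) = ½·(2064/11 + 1469/11 + 966/11) = 409/2, so the C-coordinate is 1.
Check: -3/11 + 3/11 + 1 = 1.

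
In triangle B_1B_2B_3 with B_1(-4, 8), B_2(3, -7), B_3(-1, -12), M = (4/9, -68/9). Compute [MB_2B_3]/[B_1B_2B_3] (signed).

[B_1B_2B_3] = ½·((-4)·(-7−(-12)) + 3·(-12−8) + (-1)·(8−(-7))) = ½·(-20 − 60 − 15) = -95/2.
[MB_2B_3] = ½·((4/9)·(-7−(-12)) + 3·(-12−(-68/9)) + (-1)·(-68/9−(-7))) = ½·(20/9 − 40/3 + 5/9) = -95/18, so the ratio is (-95/18)/(-95/2) = 1/9.

1/9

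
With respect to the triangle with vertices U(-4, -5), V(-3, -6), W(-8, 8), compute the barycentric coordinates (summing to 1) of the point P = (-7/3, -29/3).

Signed area of the reference triangle: [UVW] = ½·((-4)·(-6−8) + (-3)·(8−(-5)) + (-8)·(-5−(-6))) = ½·(56 − 39 − 8) = 9/2.
[PVW] = ½·((-7/3)·(-6−8) + (-3)·(8−(-29/3)) + (-8)·(-29/3−(-6))) = ½·(98/3 − 53 + 88/3) = 9/2, so the U-coordinate is (9/2)/(9/2) = 1.
[UPW] = ½·((-4)·(-29/3−8) + (-7/3)·(8−(-5)) + (-8)·(-5−(-29/3))) = ½·(212/3 − 91/3 − 112/3) = 3/2, so the V-coordinate is 1/3.
[UVP] = ½·((-4)·(-6−(-29/3)) + (-3)·(-29/3−(-5)) + (-7/3)·(-5−(-6))) = ½·(-44/3 + 14 − 7/3) = -3/2, so the W-coordinate is -1/3.
Check: 1 + 1/3 − 1/3 = 1.

(1, 1/3, -1/3)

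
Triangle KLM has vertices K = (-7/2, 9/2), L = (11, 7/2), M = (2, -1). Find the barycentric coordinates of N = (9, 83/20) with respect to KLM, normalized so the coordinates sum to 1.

(1/5, 9/10, -1/10)

Signed area of the reference triangle: [KLM] = ½·((-7/2)·(7/2−(-1)) + 11·(-1−(9/2)) + 2·(9/2−(7/2))) = ½·(-63/4 − 121/2 + 2) = -297/8.
[NLM] = ½·(9·(7/2−(-1)) + 11·(-1−(83/20)) + 2·(83/20−(7/2))) = ½·(81/2 − 1133/20 + 13/10) = -297/40, so the K-coordinate is (-297/40)/(-297/8) = 1/5.
[KNM] = ½·((-7/2)·(83/20−(-1)) + 9·(-1−(9/2)) + 2·(9/2−(83/20))) = ½·(-721/40 − 99/2 + 7/10) = -2673/80, so the L-coordinate is 9/10.
[KLN] = ½·((-7/2)·(7/2−(83/20)) + 11·(83/20−(9/2)) + 9·(9/2−(7/2))) = ½·(91/40 − 77/20 + 9) = 297/80, so the M-coordinate is -1/10.
Check: 1/5 + 9/10 − 1/10 = 1.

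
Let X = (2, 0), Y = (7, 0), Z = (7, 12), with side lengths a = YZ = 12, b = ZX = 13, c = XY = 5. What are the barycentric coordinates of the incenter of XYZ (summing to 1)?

The incenter has barycentric coordinates proportional to the opposite side lengths: (12 : 13 : 5).
Normalizing by 12+13+5 = 30 gives (2/5, 13/30, 1/6).

(2/5, 13/30, 1/6)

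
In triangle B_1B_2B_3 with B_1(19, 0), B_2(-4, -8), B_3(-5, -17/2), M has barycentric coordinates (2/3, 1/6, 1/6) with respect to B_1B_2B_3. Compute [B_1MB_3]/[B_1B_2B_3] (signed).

The signed ratio [B_1MB_3]/[B_1B_2B_3] equals the barycentric coordinate of M at vertex B_2, which is 1/6.

1/6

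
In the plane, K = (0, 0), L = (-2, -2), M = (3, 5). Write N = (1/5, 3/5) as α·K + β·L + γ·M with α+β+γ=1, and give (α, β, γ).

(3/5, 1/5, 1/5)

Signed area of the reference triangle: [KLM] = ½·(0·(-2−5) + (-2)·(5−0) + 3·(0−(-2))) = ½·(0 − 10 + 6) = -2.
[NLM] = ½·((1/5)·(-2−5) + (-2)·(5−(3/5)) + 3·(3/5−(-2))) = ½·(-7/5 − 44/5 + 39/5) = -6/5, so the K-coordinate is (-6/5)/(-2) = 3/5.
[KNM] = ½·(0·(3/5−5) + (1/5)·(5−0) + 3·(0−(3/5))) = ½·(0 + 1 − 9/5) = -2/5, so the L-coordinate is 1/5.
[KLN] = ½·(0·(-2−(3/5)) + (-2)·(3/5−0) + (1/5)·(0−(-2))) = ½·(0 − 6/5 + 2/5) = -2/5, so the M-coordinate is 1/5.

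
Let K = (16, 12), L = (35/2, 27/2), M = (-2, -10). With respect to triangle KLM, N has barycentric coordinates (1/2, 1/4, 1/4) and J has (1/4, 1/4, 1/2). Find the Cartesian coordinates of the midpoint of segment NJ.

Barycentric coordinates of the midpoint are the average: (3/8, 1/4, 3/8).
Converting: (3/8)·K + (1/4)·L + (3/8)·M = (77/8, 33/8).

(77/8, 33/8)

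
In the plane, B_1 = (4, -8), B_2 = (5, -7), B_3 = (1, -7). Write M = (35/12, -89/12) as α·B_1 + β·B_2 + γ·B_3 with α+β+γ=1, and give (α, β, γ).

Signed area of the reference triangle: [B_1B_2B_3] = ½·(4·(-7−(-7)) + 5·(-7−(-8)) + 1·(-8−(-7))) = ½·(0 + 5 − 1) = 2.
[MB_2B_3] = ½·((35/12)·(-7−(-7)) + 5·(-7−(-89/12)) + 1·(-89/12−(-7))) = ½·(0 + 25/12 − 5/12) = 5/6, so the B_1-coordinate is (5/6)/2 = 5/12.
[B_1MB_3] = ½·(4·(-89/12−(-7)) + (35/12)·(-7−(-8)) + 1·(-8−(-89/12))) = ½·(-5/3 + 35/12 − 7/12) = 1/3, so the B_2-coordinate is 1/6.
[B_1B_2M] = ½·(4·(-7−(-89/12)) + 5·(-89/12−(-8)) + (35/12)·(-8−(-7))) = ½·(5/3 + 35/12 − 35/12) = 5/6, so the B_3-coordinate is 5/12.

(5/12, 1/6, 5/12)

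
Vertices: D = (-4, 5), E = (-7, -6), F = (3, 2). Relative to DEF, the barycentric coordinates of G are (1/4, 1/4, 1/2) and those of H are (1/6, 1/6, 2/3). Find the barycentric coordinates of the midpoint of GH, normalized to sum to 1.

Since both coordinate triples sum to 1, the midpoint's barycentrics are the componentwise average.
(1/4+1/6)/2 = 5/24; similarly 5/24 and 7/12.

(5/24, 5/24, 7/12)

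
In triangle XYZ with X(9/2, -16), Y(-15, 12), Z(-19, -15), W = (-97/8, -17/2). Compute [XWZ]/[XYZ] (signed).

1/4

[XYZ] = ½·((9/2)·(12−(-15)) + (-15)·(-15−(-16)) + (-19)·(-16−12)) = ½·(243/2 − 15 + 532) = 1277/4.
[XWZ] = ½·((9/2)·(-17/2−(-15)) + (-97/8)·(-15−(-16)) + (-19)·(-16−(-17/2))) = ½·(117/4 − 97/8 + 285/2) = 1277/16, so the ratio is (1277/16)/(1277/4) = 1/4.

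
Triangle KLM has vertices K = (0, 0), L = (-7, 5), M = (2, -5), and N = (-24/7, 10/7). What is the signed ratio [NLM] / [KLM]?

1/7

[KLM] = ½·(0·(5−(-5)) + (-7)·(-5−0) + 2·(0−5)) = ½·(0 + 35 − 10) = 25/2.
[NLM] = ½·((-24/7)·(5−(-5)) + (-7)·(-5−(10/7)) + 2·(10/7−5)) = ½·(-240/7 + 45 − 50/7) = 25/14, so the ratio is (25/14)/(25/2) = 1/7.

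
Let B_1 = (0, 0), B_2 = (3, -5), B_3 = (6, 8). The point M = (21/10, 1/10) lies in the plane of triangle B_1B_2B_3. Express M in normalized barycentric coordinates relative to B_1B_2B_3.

Signed area of the reference triangle: [B_1B_2B_3] = ½·(0·(-5−8) + 3·(8−0) + 6·(0−(-5))) = ½·(0 + 24 + 30) = 27.
[MB_2B_3] = ½·((21/10)·(-5−8) + 3·(8−(1/10)) + 6·(1/10−(-5))) = ½·(-273/10 + 237/10 + 153/5) = 27/2, so the B_1-coordinate is (27/2)/27 = 1/2.
[B_1MB_3] = ½·(0·(1/10−8) + (21/10)·(8−0) + 6·(0−(1/10))) = ½·(0 + 84/5 − 3/5) = 81/10, so the B_2-coordinate is 3/10.
[B_1B_2M] = ½·(0·(-5−(1/10)) + 3·(1/10−0) + (21/10)·(0−(-5))) = ½·(0 + 3/10 + 21/2) = 27/5, so the B_3-coordinate is 1/5.

(1/2, 3/10, 1/5)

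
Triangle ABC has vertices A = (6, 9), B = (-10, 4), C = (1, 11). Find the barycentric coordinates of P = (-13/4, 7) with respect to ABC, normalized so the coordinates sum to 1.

Signed area of the reference triangle: [ABC] = ½·(6·(4−11) + (-10)·(11−9) + 1·(9−4)) = ½·(-42 − 20 + 5) = -57/2.
[PBC] = ½·((-13/4)·(4−11) + (-10)·(11−7) + 1·(7−4)) = ½·(91/4 − 40 + 3) = -57/8, so the A-coordinate is (-57/8)/(-57/2) = 1/4.
[APC] = ½·(6·(7−11) + (-13/4)·(11−9) + 1·(9−7)) = ½·(-24 − 13/2 + 2) = -57/4, so the B-coordinate is 1/2.
[ABP] = ½·(6·(4−7) + (-10)·(7−9) + (-13/4)·(9−4)) = ½·(-18 + 20 − 65/4) = -57/8, so the C-coordinate is 1/4.

(1/4, 1/2, 1/4)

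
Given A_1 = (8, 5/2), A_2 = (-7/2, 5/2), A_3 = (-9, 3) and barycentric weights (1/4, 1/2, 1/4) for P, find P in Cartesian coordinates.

(-2, 21/8)

P = (1/4)·A_1 + (1/2)·A_2 + (1/4)·A_3.
x-coordinate: (1/4)·8 + (1/2)·(-7/2) + (1/4)·(-9) = -2.
y-coordinate: (1/4)·(5/2) + (1/2)·(5/2) + (1/4)·3 = 21/8.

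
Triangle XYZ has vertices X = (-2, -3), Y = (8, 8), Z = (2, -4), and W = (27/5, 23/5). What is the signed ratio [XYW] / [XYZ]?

1/10

[XYZ] = ½·((-2)·(8−(-4)) + 8·(-4−(-3)) + 2·(-3−8)) = ½·(-24 − 8 − 22) = -27.
[XYW] = ½·((-2)·(8−(23/5)) + 8·(23/5−(-3)) + (27/5)·(-3−8)) = ½·(-34/5 + 304/5 − 297/5) = -27/10, so the ratio is (-27/10)/(-27) = 1/10.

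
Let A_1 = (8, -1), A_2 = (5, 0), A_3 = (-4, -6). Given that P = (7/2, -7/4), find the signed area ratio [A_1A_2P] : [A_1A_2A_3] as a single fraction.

1/4

[A_1A_2A_3] = ½·(8·(0−(-6)) + 5·(-6−(-1)) + (-4)·(-1−0)) = ½·(48 − 25 + 4) = 27/2.
[A_1A_2P] = ½·(8·(0−(-7/4)) + 5·(-7/4−(-1)) + (7/2)·(-1−0)) = ½·(14 − 15/4 − 7/2) = 27/8, so the ratio is (27/8)/(27/2) = 1/4.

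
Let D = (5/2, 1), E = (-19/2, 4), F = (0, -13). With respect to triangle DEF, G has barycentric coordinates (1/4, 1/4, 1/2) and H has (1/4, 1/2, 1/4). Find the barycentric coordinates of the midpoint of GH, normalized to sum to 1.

(1/4, 3/8, 3/8)

Since both coordinate triples sum to 1, the midpoint's barycentrics are the componentwise average.
(1/4+1/4)/2 = 1/4; similarly 3/8 and 3/8.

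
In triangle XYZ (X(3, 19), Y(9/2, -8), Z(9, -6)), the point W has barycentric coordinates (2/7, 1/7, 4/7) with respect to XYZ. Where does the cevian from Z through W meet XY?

Line ZW meets XY where the Z-coordinate vanishes; zeroing W's Z-weight and renormalizing leaves X, Y-weights 2/7 : 1/7 → (2/3, 1/3).
So V = (2/3)·X + (1/3)·Y = (7/2, 10).

(7/2, 10)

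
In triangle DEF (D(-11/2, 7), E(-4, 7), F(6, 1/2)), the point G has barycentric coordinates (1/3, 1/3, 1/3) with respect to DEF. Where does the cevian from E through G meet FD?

(1/4, 15/4)

Line EG meets FD where the E-coordinate vanishes; zeroing G's E-weight and renormalizing leaves F, D-weights 1/3 : 1/3 → (1/2, 1/2).
So H = (1/2)·F + (1/2)·D = (1/4, 15/4).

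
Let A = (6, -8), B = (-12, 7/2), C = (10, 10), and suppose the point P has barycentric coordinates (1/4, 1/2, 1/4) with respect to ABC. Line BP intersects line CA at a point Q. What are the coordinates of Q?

Line BP meets CA where the B-coordinate vanishes; zeroing P's B-weight and renormalizing leaves C, A-weights 1/4 : 1/4 → (1/2, 1/2).
So Q = (1/2)·C + (1/2)·A = (8, 1).

(8, 1)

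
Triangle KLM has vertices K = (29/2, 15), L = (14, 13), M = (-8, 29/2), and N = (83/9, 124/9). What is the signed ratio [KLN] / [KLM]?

[KLM] = ½·((29/2)·(13−(29/2)) + 14·(29/2−15) + (-8)·(15−13)) = ½·(-87/4 − 7 − 16) = -179/8.
[KLN] = ½·((29/2)·(13−(124/9)) + 14·(124/9−15) + (83/9)·(15−13)) = ½·(-203/18 − 154/9 + 166/9) = -179/36, so the ratio is (-179/36)/(-179/8) = 2/9.

2/9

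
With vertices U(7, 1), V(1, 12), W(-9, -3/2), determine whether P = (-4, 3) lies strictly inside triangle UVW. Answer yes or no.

yes

Barycentric coordinates of P: (45/382, 119/382, 109/191).
The three coordinates are positive, positive, positive; a point is interior exactly when all three are positive.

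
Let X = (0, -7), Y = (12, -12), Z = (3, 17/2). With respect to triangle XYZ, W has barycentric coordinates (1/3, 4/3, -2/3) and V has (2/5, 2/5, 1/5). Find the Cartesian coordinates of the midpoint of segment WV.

Barycentric coordinates of the midpoint are the average: (11/30, 13/15, -7/30).
Converting: (11/30)·X + (13/15)·Y + (-7/30)·Z = (97/10, -299/20).

(97/10, -299/20)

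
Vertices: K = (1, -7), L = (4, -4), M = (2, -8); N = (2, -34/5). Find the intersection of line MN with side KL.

Barycentric coordinates of N with respect to KLM: (2/5, 1/5, 2/5).
On side KL the M-coordinate is zero; dropping N's M-weight 2/5 and renormalizing the remaining 2/5 : 1/5 gives weights 2/3, 1/3 on K, L.
J = (2/3)·(1, -7) + (1/3)·(4, -4) = (2, -6).

(2, -6)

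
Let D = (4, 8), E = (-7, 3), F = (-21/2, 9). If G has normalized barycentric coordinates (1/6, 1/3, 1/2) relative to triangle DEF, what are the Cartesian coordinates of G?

(-83/12, 41/6)

G = (1/6)·D + (1/3)·E + (1/2)·F.
x-coordinate: (1/6)·4 + (1/3)·(-7) + (1/2)·(-21/2) = -83/12.
y-coordinate: (1/6)·8 + (1/3)·3 + (1/2)·9 = 41/6.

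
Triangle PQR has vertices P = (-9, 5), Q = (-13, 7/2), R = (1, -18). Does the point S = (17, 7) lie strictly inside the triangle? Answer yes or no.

Barycentric coordinates of S: (694/107, -618/107, 31/107).
The three coordinates are positive, negative, positive; a point is interior exactly when all three are positive.

no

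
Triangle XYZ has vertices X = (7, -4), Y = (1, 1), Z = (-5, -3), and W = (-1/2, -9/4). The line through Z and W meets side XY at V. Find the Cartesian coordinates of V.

Barycentric coordinates of W with respect to XYZ: (1/4, 1/4, 1/2).
On side XY the Z-coordinate is zero; dropping W's Z-weight 1/2 and renormalizing the remaining 1/4 : 1/4 gives weights 1/2, 1/2 on X, Y.
V = (1/2)·(7, -4) + (1/2)·(1, 1) = (4, -3/2).

(4, -3/2)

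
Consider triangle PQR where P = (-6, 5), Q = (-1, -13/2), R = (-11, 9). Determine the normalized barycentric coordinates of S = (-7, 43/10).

(2/5, 1/5, 2/5)

Signed area of the reference triangle: [PQR] = ½·((-6)·(-13/2−9) + (-1)·(9−5) + (-11)·(5−(-13/2))) = ½·(93 − 4 − 253/2) = -75/4.
[SQR] = ½·((-7)·(-13/2−9) + (-1)·(9−(43/10)) + (-11)·(43/10−(-13/2))) = ½·(217/2 − 47/10 − 594/5) = -15/2, so the P-coordinate is (-15/2)/(-75/4) = 2/5.
[PSR] = ½·((-6)·(43/10−9) + (-7)·(9−5) + (-11)·(5−(43/10))) = ½·(141/5 − 28 − 77/10) = -15/4, so the Q-coordinate is 1/5.
[PQS] = ½·((-6)·(-13/2−(43/10)) + (-1)·(43/10−5) + (-7)·(5−(-13/2))) = ½·(324/5 + 7/10 − 161/2) = -15/2, so the R-coordinate is 2/5.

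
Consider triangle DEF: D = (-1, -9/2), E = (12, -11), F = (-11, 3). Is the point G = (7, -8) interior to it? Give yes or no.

Barycentric coordinates of G: (2/65, 10/13, 1/5).
The three coordinates are positive, positive, positive; a point is interior exactly when all three are positive.

yes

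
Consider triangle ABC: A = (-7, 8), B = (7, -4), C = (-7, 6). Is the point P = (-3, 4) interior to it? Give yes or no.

Barycentric coordinates of P: (3/7, 2/7, 2/7).
The three coordinates are positive, positive, positive; a point is interior exactly when all three are positive.

yes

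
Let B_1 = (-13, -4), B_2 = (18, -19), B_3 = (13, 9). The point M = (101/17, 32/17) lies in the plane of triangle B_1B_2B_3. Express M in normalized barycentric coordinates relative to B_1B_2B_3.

(5/17, 2/17, 10/17)

Signed area of the reference triangle: [B_1B_2B_3] = ½·((-13)·(-19−9) + 18·(9−(-4)) + 13·(-4−(-19))) = ½·(364 + 234 + 195) = 793/2.
[MB_2B_3] = ½·((101/17)·(-19−9) + 18·(9−(32/17)) + 13·(32/17−(-19))) = ½·(-2828/17 + 2178/17 + 4615/17) = 3965/34, so the B_1-coordinate is (3965/34)/(793/2) = 5/17.
[B_1MB_3] = ½·((-13)·(32/17−9) + (101/17)·(9−(-4)) + 13·(-4−(32/17))) = ½·(1573/17 + 1313/17 − 1300/17) = 793/17, so the B_2-coordinate is 2/17.
[B_1B_2M] = ½·((-13)·(-19−(32/17)) + 18·(32/17−(-4)) + (101/17)·(-4−(-19))) = ½·(4615/17 + 1800/17 + 1515/17) = 3965/17, so the B_3-coordinate is 10/17.
Check: 5/17 + 2/17 + 10/17 = 1.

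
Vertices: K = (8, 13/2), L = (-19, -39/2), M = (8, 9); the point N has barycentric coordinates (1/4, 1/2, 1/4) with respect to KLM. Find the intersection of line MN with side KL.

Line MN meets KL where the M-coordinate vanishes; zeroing N's M-weight and renormalizing leaves K, L-weights 1/4 : 1/2 → (1/3, 2/3).
So J = (1/3)·K + (2/3)·L = (-10, -65/6).

(-10, -65/6)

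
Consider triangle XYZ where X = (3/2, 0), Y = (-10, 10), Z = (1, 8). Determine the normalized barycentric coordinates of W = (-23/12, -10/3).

Signed area of the reference triangle: [XYZ] = ½·((3/2)·(10−8) + (-10)·(8−0) + 1·(0−10)) = ½·(3 − 80 − 10) = -87/2.
[WYZ] = ½·((-23/12)·(10−8) + (-10)·(8−(-10/3)) + 1·(-10/3−10)) = ½·(-23/6 − 340/3 − 40/3) = -261/4, so the X-coordinate is (-261/4)/(-87/2) = 3/2.
[XWZ] = ½·((3/2)·(-10/3−8) + (-23/12)·(8−0) + 1·(0−(-10/3))) = ½·(-17 − 46/3 + 10/3) = -29/2, so the Y-coordinate is 1/3.
[XYW] = ½·((3/2)·(10−(-10/3)) + (-10)·(-10/3−0) + (-23/12)·(0−10)) = ½·(20 + 100/3 + 115/6) = 145/4, so the Z-coordinate is -5/6.

(3/2, 1/3, -5/6)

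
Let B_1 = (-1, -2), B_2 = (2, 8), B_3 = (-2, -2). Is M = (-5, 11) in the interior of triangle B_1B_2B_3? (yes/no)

Barycentric coordinates of M: (-41/5, 13/10, 79/10).
The three coordinates are negative, positive, positive; a point is interior exactly when all three are positive.

no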